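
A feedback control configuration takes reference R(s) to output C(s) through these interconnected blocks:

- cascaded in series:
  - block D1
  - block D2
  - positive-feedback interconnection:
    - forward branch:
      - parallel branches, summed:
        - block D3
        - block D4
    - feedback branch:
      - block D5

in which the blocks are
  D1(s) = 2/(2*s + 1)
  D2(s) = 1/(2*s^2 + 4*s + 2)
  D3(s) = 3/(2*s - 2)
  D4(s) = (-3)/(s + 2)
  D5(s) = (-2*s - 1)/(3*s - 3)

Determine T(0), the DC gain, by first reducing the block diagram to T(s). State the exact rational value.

Reducing step by step:

Step 1. reduce the parallel group D3, D4, giving (12 - 3*s)/(2*s^2 + 2*s - 4)
Step 2. feedback reduction of (D3+D4), D5, giving (-3*s^2 + 15*s - 12)/(2*s^3 - 2*s^2 + s + 8)
Step 3. series reduction of D1, D2, [(D3+D4)/(1-(D3+D4)*D5)], giving (-3*s^2 + 15*s - 12)/(4*s^6 + 6*s^5 + 15*s^3 + 42*s^2 + 33*s + 8)
That last expression is T(s); at s = 0 only the constant terms survive, so T(0) = -12/8 = -3/2.

Answer: -3/2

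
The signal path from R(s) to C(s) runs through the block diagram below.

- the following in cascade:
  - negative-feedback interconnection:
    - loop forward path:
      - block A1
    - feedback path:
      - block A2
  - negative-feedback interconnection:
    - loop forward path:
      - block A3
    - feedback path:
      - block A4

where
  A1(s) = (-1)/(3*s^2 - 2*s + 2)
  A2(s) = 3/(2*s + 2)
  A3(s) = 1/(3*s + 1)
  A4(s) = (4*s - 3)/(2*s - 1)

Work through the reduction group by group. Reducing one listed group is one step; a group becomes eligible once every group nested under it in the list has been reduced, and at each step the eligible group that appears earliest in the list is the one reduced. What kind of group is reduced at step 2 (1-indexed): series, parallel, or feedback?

[1] close the feedback loop around A1, A2
[2] collapse the loop (A3 forward, A4 return)
[3] reduce the series chain [A1/(1+A1*A2)], [A3/(1+A3*A4)]
At step 2 the group reduced is feedback.

Hence the answer: feedback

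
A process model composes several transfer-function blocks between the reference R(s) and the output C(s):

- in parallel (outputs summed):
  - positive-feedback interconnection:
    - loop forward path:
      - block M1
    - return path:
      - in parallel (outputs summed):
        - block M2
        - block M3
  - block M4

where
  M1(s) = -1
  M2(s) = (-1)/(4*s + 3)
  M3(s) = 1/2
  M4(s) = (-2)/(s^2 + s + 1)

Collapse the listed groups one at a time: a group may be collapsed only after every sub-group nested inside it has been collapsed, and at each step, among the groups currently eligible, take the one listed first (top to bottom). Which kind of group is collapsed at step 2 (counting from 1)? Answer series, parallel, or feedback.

(1) parallel reduction of M2, M3
(2) feedback reduction of M1, (M2+M3)
(3) reduce the parallel group [M1/(1-M1*(M2+M3))], M4
The group at step 2 is a feedback group.

Hence the answer: feedback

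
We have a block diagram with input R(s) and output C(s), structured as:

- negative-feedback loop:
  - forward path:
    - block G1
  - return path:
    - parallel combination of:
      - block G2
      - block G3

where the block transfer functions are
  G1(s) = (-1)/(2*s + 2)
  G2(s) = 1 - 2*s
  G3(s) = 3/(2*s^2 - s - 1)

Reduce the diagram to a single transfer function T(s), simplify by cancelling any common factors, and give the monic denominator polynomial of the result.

[1] sum the parallel branches G2, G3 gives (-4*s^3 + 4*s^2 + s + 2)/(2*s^2 - s - 1)
[2] reduce the feedback loop with forward G1 and return (G2+G3) gives (-2*s^2 + s + 1)/(8*s^3 - 2*s^2 - 5*s - 4)
The result of step 2 is T(s) in lowest terms. Its denominator has leading coefficient 8; dividing the denominator through by 8 makes it monic.

Hence the answer: s^3 - s^2/4 - 5*s/8 - 1/2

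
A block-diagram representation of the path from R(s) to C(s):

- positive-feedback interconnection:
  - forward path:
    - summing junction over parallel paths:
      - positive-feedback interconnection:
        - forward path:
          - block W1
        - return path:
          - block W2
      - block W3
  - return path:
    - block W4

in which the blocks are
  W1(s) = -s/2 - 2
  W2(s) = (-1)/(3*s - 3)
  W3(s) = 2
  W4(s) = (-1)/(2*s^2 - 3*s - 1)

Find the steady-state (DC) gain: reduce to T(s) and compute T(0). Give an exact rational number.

Step 1 - collapse the loop (W1 forward, W2 return): (-3*s^2 - 9*s + 12)/(5*s - 10)
Step 2 - sum the parallel branches [W1/(1-W1*W2)], W3: (-3*s^2 + s - 8)/(5*s - 10)
Step 3 - close the feedback loop around ([W1/(1-W1*W2)]+W3), W4: (-6*s^4 + 11*s^3 - 16*s^2 + 23*s + 8)/(10*s^3 - 38*s^2 + 26*s + 2)
The step-3 result is T(s). Setting s = 0: T(0) = 8/2 = 4.

Hence the answer: 4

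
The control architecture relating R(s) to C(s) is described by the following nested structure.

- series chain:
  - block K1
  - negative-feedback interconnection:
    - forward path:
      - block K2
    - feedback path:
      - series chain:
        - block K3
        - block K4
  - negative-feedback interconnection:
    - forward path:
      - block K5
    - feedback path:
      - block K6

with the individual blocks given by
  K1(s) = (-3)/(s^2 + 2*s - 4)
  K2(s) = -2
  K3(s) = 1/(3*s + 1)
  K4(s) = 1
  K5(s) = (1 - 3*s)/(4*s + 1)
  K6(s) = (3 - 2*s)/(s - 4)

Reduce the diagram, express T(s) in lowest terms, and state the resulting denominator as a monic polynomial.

The answer is s^4 - 3*s^3/5 - 93*s^2/10 + 51*s/5 + 2/5.

Reasoning:
1. combine K3, K4 in series, giving 1/(3*s + 1)
2. apply the feedback formula to K2, (K3*K4), giving (-6*s - 2)/(3*s - 1)
3. collapse the loop (K5 forward, K6 return), giving (-3*s^2 + 13*s - 4)/(10*s^2 - 26*s - 1)
4. series reduction of K1, [K2/(1+K2*(K3*K4))], [K5/(1+K5*K6)], giving (-18*s^2 + 66*s + 24)/(10*s^4 - 6*s^3 - 93*s^2 + 102*s + 4)
Step 4 gives the fully reduced T(s), with no common factor left to cancel. The denominator's leading coefficient is 10, so divide each of its coefficients by 10 to get the monic form.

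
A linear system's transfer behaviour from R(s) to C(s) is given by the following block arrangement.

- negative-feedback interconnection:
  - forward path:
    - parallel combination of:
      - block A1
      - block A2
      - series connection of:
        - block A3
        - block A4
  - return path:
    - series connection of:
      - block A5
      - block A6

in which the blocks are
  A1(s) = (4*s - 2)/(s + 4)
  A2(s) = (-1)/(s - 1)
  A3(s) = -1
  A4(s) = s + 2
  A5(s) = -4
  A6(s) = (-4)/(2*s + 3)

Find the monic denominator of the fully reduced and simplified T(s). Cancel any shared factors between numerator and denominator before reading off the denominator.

Reducing step by step:

Step 1. combine A3, A4 in series, giving -s - 2
Step 2. sum the parallel branches A1, A2, (A3*A4), giving (-s^3 - s^2 - 9*s + 6)/(s^2 + 3*s - 4)
Step 3. combine A5, A6 in series, giving 16/(2*s + 3)
Step 4. apply the feedback formula to (A1+A2+(A3*A4)), (A5*A6), giving (2*s^4 + 5*s^3 + 21*s^2 + 15*s - 18)/(14*s^3 + 7*s^2 + 143*s - 84)
Step 4 gives the fully reduced T(s), with no common factor left to cancel. The denominator's leading coefficient is 14, so divide each of its coefficients by 14 to get the monic form.

Answer: s^3 + s^2/2 + 143*s/14 - 6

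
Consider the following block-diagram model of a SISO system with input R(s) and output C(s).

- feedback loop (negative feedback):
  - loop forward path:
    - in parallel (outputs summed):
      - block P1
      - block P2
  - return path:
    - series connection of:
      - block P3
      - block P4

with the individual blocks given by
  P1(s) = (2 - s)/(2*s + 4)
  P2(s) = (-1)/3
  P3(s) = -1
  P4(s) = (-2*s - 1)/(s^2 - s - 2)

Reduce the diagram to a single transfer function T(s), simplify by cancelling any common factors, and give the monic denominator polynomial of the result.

The answer is s^3 - 2*s^2/3 - 25*s/6 - 11/3.

Reasoning:
1. reduce the parallel group P1, P2; result (2 - 5*s)/(6*s + 12)
2. series reduction of P3, P4; result (2*s + 1)/(s^2 - s - 2)
3. collapse the loop ((P1+P2) forward, (P3*P4) return); result (-5*s^3 + 7*s^2 + 8*s - 4)/(6*s^3 - 4*s^2 - 25*s - 22)
That last expression is T(s), already simplified. Scaling its denominator by 1/6 (the reciprocal of the leading coefficient) yields the monic denominator.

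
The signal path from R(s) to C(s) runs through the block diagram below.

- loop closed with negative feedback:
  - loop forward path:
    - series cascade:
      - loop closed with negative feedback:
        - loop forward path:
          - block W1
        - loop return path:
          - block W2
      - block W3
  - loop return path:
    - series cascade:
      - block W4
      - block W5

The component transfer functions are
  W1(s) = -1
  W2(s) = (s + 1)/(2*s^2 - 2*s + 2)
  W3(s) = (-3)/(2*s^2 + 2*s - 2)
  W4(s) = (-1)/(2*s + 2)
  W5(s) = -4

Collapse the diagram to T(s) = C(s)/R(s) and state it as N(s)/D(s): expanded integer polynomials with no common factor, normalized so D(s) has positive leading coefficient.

Reducing step by step:

(1) collapse the loop (W1 forward, W2 return); result (-2*s^2 + 2*s - 2)/(2*s^2 - 3*s + 1)
(2) reduce the series chain [W1/(1+W1*W2)], W3; result (3*s^2 - 3*s + 3)/(2*s^4 - s^3 - 4*s^2 + 4*s - 1)
(3) cascade W4, W5; result 2/(s + 1)
(4) feedback reduction of ([W1/(1+W1*W2)]*W3), (W4*W5), giving the overall T(s)

Answer: (3*s^3 + 3)/(2*s^5 + s^4 - 5*s^3 + 6*s^2 - 3*s + 5)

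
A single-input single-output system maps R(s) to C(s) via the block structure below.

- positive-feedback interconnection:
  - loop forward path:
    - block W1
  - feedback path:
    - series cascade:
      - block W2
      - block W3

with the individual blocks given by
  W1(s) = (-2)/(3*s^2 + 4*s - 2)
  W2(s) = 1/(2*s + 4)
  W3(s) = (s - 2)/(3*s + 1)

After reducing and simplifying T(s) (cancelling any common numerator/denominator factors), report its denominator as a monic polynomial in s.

Step 1: combine W2, W3 in series: (s - 2)/(6*s^2 + 14*s + 4)
Step 2: reduce the feedback loop with forward W1 and return (W2*W3): (-6*s^2 - 14*s - 4)/(9*s^4 + 33*s^3 + 28*s^2 - 5*s - 6)
T(s) is the step-2 result (common factors already cancelled). Leading coefficient of the denominator: 9. Divide through by 9 for the monic polynomial.

Hence the answer: s^4 + 11*s^3/3 + 28*s^2/9 - 5*s/9 - 2/3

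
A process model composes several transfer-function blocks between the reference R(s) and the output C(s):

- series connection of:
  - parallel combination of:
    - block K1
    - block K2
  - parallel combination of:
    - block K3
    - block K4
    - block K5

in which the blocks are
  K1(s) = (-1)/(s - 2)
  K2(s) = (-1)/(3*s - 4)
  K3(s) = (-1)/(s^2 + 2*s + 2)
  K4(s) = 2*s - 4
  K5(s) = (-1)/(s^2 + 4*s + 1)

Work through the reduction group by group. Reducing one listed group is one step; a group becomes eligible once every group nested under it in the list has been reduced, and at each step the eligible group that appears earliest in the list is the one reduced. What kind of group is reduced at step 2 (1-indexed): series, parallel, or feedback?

Answer: parallel

Working:
Step 1: combine K1, K2 in parallel
Step 2: sum the parallel branches K3, K4, K5
Step 3: series reduction of (K1+K2), (K3+K4+K5)
At step 2 the group reduced is parallel.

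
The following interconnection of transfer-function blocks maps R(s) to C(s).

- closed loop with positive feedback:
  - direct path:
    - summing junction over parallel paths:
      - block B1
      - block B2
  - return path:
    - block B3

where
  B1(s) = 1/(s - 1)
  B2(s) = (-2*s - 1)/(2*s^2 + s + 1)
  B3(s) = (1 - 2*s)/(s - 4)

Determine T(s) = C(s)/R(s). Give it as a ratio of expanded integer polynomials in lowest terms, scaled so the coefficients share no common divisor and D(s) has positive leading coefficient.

The answer is (2*s^2 - 6*s - 8)/(2*s^4 - 9*s^3 + 8*s^2 + s + 2).

Reasoning:
(1) parallel reduction of B1, B2 -> (2*s + 2)/(2*s^3 - s^2 - 1)
(2) feedback reduction of (B1+B2), B3, which is the overall transfer function T(s) = C(s)/R(s) in lowest terms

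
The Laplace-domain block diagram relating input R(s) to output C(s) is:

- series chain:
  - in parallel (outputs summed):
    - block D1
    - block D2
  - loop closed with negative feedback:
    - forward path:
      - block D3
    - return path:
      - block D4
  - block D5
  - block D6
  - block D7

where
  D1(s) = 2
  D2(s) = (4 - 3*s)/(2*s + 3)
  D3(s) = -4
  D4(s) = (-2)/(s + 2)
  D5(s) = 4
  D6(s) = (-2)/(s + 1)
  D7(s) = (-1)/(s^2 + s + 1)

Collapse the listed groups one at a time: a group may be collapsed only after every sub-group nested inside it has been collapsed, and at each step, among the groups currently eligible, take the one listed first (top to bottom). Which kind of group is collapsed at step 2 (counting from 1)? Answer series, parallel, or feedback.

[1] combine D1, D2 in parallel
[2] feedback reduction of D3, D4
[3] cascade (D1+D2), [D3/(1+D3*D4)], D5, D6, D7
So the answer for step 2 is feedback.

Therefore the answer is feedback.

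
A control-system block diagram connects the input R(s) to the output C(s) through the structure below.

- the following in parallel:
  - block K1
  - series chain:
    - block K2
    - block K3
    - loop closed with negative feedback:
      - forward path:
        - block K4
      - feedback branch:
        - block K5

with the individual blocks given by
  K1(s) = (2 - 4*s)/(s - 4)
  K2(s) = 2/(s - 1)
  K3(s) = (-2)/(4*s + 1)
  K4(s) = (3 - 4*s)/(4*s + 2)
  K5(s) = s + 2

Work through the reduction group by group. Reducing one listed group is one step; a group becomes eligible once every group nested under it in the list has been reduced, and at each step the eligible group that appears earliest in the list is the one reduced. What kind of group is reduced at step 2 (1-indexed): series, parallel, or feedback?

[1] close the feedback loop around K4, K5
[2] series reduction of K2, K3, [K4/(1+K4*K5)]
[3] sum the parallel branches K1, (K2*K3*[K4/(1+K4*K5)])
At step 2 the group reduced is series.

Hence the answer: series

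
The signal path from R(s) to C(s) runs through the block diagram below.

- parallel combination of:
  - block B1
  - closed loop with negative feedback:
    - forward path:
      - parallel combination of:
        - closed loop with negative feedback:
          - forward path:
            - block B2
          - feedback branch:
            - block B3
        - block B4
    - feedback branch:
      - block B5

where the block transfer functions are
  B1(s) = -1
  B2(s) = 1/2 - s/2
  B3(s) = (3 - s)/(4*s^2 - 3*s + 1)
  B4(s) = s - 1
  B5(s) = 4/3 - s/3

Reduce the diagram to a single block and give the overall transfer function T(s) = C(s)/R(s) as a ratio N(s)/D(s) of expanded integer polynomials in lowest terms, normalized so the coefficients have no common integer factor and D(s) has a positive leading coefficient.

Reducing step by step:

1. close the feedback loop around B2, B3 = (-4*s^3 + 7*s^2 - 4*s + 1)/(9*s^2 - 10*s + 5)
2. combine [B2/(1+B2*B3)], B4 in parallel = (5*s^3 - 12*s^2 + 11*s - 4)/(9*s^2 - 10*s + 5)
3. apply the feedback formula to ([B2/(1+B2*B3)]+B4), B5 = (-15*s^3 + 36*s^2 - 33*s + 12)/(5*s^4 - 32*s^3 + 32*s^2 - 18*s + 1)
4. reduce the parallel group B1, [([B2/(1+B2*B3)]+B4)/(1+([B2/(1+B2*B3)]+B4)*B5)], giving the overall T(s)

Answer: (-5*s^4 + 17*s^3 + 4*s^2 - 15*s + 11)/(5*s^4 - 32*s^3 + 32*s^2 - 18*s + 1)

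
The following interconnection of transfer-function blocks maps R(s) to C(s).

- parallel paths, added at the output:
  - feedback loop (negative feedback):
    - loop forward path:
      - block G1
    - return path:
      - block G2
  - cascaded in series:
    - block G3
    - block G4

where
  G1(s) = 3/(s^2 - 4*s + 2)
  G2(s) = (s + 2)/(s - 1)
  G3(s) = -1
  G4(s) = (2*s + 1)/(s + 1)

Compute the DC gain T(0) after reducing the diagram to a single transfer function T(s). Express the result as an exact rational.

Reducing step by step:

Step 1: close the feedback loop around G1, G2: (3*s - 3)/(s^3 - 5*s^2 + 9*s + 4)
Step 2: combine G3, G4 in series: (-2*s - 1)/(s + 1)
Step 3: add [G1/(1+G1*G2)], (G3*G4) (parallel): (-2*s^4 + 9*s^3 - 10*s^2 - 17*s - 7)/(s^4 - 4*s^3 + 4*s^2 + 13*s + 4)
The step-3 result is T(s). Setting s = 0: T(0) = -7/4.

Answer: -7/4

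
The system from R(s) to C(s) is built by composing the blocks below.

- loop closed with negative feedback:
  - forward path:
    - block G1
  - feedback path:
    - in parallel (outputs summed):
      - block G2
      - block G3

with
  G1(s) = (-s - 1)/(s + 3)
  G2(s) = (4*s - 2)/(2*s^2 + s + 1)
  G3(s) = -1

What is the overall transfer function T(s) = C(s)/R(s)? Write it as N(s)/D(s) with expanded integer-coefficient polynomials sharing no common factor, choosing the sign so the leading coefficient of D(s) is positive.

First reduce the diagram to T(s).

Step 1 - reduce the parallel group G2, G3 = (-2*s^2 + 3*s - 3)/(2*s^2 + s + 1)
Step 2 - close the feedback loop around G1, (G2+G3); the result is T(s) itself (integer coefficients, no common factor, positive leading denominator coefficient)

Answer: (-2*s^3 - 3*s^2 - 2*s - 1)/(4*s^3 + 6*s^2 + 4*s + 6)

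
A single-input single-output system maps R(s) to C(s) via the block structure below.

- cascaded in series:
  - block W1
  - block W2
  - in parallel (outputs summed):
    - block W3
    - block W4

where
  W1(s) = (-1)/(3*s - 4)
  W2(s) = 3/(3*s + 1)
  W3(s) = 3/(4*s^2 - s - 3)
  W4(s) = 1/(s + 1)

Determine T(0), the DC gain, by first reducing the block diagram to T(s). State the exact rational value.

Reducing step by step:

(1) reduce the parallel group W3, W4: (4*s^2 + 2*s)/(4*s^3 + 3*s^2 - 4*s - 3)
(2) combine W1, W2, (W3+W4) in series: (-12*s^2 - 6*s)/(36*s^5 - 9*s^4 - 79*s^3 - 3*s^2 + 43*s + 12)
That last expression is T(s); at s = 0 only the constant terms survive, so T(0) = 0/12 = 0.

Answer: 0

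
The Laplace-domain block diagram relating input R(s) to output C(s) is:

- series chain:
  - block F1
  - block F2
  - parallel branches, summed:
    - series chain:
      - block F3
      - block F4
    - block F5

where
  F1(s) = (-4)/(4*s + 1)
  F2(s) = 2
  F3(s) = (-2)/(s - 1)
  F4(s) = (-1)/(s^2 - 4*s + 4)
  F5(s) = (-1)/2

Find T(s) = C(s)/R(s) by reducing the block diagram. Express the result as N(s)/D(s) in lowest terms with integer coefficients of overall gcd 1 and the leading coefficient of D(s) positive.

Step 1 - series reduction of F3, F4, giving 2/(s^3 - 5*s^2 + 8*s - 4)
Step 2 - parallel reduction of (F3*F4), F5, giving (-s^3 + 5*s^2 - 8*s + 8)/(2*s^3 - 10*s^2 + 16*s - 8)
Step 3 - combine F1, F2, ((F3*F4)+F5) in series; the result is T(s) itself (integer coefficients, no common factor, positive leading denominator coefficient)

Final answer: (4*s^3 - 20*s^2 + 32*s - 32)/(4*s^4 - 19*s^3 + 27*s^2 - 8*s - 4)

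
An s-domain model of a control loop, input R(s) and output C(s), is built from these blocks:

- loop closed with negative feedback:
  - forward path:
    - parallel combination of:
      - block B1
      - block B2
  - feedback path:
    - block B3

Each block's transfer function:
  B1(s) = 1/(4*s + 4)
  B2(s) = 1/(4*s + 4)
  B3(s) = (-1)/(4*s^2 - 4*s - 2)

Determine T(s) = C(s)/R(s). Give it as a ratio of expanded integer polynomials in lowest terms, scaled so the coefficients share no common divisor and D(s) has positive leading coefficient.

1. combine B1, B2 in parallel; result 1/(2*s + 2)
2. apply the feedback formula to (B1+B2), B3 - this is the overall T(s), already in the required normalized form

Hence the answer: (4*s^2 - 4*s - 2)/(8*s^3 - 12*s - 5)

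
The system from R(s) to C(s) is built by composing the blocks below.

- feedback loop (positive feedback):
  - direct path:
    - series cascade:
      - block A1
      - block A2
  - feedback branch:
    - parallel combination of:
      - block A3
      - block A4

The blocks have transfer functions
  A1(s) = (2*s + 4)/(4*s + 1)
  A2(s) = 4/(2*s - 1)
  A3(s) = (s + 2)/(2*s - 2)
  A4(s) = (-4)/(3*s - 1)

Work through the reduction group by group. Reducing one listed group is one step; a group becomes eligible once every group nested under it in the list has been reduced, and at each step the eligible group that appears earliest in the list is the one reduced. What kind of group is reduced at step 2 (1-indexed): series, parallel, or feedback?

Reducing step by step:

[1] cascade A1, A2
[2] parallel reduction of A3, A4
[3] close the feedback loop around (A1*A2), (A3+A4)
So the answer for step 2 is parallel.

Answer: parallel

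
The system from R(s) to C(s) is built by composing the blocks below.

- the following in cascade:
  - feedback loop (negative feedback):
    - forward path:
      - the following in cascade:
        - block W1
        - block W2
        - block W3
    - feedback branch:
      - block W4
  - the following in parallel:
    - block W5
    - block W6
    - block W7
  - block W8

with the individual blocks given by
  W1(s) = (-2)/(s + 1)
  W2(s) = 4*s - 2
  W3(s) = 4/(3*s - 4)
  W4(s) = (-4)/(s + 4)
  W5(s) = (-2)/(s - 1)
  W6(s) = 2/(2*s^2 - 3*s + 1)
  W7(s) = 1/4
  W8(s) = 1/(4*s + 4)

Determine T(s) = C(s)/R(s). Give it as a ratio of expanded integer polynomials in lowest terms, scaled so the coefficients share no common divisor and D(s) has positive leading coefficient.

Reducing step by step:

(1) reduce the series chain W1, W2, W3 = (16 - 32*s)/(3*s^2 - s - 4)
(2) apply the feedback formula to (W1*W2*W3), W4 = (-32*s^2 - 112*s + 64)/(3*s^3 + 11*s^2 + 120*s - 80)
(3) combine W5, W6, W7 in parallel = (2*s - 17)/(8*s - 4)
(4) series reduction of [(W1*W2*W3)/(1+(W1*W2*W3)*W4)], (W5+W6+W7), W8, giving the overall T(s)

Answer: (-2*s^2 + 9*s + 68)/(3*s^4 + 14*s^3 + 131*s^2 + 40*s - 80)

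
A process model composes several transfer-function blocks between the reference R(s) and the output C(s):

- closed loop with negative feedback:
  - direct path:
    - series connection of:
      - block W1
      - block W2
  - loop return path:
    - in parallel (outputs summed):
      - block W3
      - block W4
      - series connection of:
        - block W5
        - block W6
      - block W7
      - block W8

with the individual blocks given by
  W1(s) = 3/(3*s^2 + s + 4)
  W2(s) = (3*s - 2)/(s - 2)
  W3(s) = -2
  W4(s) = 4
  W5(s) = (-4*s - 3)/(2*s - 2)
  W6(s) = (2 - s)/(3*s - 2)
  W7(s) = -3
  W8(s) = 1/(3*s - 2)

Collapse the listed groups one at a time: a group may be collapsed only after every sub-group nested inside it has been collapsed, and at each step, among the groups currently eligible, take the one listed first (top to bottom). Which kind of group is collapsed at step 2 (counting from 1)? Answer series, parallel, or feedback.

The answer is series.

Reasoning:
Step 1: cascade W1, W2
Step 2: reduce the series chain W5, W6
Step 3: sum the parallel branches W3, W4, (W5*W6), W7, W8
Step 4: feedback reduction of (W1*W2), (W3+W4+(W5*W6)+W7+W8)
At step 2 the group reduced is series.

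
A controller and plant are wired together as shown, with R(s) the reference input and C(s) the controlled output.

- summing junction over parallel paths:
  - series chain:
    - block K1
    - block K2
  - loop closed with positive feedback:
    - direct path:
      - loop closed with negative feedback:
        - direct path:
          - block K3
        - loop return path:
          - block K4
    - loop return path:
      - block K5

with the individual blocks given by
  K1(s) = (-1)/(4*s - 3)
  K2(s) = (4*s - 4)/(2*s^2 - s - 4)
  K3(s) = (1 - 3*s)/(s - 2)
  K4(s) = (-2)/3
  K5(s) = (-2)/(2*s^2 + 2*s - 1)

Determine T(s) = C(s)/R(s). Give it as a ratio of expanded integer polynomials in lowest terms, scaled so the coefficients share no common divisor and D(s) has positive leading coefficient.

1. combine K1, K2 in series; result (4 - 4*s)/(8*s^3 - 10*s^2 - 13*s + 12)
2. collapse the loop (K3 forward, K4 return); result (3 - 9*s)/(9*s - 8)
3. close the feedback loop around [K3/(1+K3*K4)], K5; result (-18*s^3 - 12*s^2 + 15*s - 3)/(18*s^3 + 2*s^2 - 43*s + 14)
4. reduce the parallel group (K1*K2), [[K3/(1+K3*K4)]/(1-[K3/(1+K3*K4)]*K5)], giving the overall T(s)

Therefore the answer is (-144*s^6 + 84*s^5 + 402*s^4 - 170*s^3 - 129*s^2 - 9*s + 20)/(144*s^6 - 164*s^5 - 598*s^4 + 732*s^3 + 443*s^2 - 698*s + 168).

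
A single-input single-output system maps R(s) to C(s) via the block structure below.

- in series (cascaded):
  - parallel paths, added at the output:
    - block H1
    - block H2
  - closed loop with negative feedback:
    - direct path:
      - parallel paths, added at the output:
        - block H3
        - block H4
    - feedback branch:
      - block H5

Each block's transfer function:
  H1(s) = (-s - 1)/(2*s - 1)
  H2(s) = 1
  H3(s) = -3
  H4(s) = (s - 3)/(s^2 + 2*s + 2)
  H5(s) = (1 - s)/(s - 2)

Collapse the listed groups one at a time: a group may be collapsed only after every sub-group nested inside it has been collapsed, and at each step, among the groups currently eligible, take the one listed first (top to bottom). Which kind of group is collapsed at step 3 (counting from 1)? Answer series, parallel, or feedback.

Step 1: parallel reduction of H1, H2
Step 2: add H3, H4 (parallel)
Step 3: reduce the feedback loop with forward (H3+H4) and return H5
Step 4: series reduction of (H1+H2), [(H3+H4)/(1+(H3+H4)*H5)]
Step 3 collapses a feedback group.

Answer: feedback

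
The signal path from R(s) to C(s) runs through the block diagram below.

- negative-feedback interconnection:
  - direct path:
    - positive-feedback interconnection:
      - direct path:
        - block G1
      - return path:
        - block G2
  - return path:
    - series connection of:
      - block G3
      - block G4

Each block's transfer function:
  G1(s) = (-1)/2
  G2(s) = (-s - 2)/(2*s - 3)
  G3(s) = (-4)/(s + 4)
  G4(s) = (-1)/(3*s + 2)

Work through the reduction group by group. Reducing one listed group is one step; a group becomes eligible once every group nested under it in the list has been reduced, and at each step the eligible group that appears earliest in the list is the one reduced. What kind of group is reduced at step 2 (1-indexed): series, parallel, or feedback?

Step 1 - feedback reduction of G1, G2
Step 2 - combine G3, G4 in series
Step 3 - reduce the feedback loop with forward [G1/(1-G1*G2)] and return (G3*G4)
The group at step 2 is a series group.

Therefore the answer is series.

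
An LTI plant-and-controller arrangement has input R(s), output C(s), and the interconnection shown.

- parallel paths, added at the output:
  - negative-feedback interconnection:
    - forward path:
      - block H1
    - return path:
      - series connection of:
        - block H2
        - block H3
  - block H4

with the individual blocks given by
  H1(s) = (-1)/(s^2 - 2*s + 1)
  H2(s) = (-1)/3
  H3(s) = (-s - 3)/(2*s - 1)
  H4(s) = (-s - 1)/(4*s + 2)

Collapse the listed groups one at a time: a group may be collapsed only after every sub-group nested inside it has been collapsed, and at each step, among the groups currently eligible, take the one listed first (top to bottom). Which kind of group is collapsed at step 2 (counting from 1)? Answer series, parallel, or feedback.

Reducing step by step:

[1] multiply H2, H3 (series)
[2] collapse the loop (H1 forward, (H2*H3) return)
[3] sum the parallel branches [H1/(1+H1*(H2*H3))], H4
The group at step 2 is a feedback group.

Answer: feedback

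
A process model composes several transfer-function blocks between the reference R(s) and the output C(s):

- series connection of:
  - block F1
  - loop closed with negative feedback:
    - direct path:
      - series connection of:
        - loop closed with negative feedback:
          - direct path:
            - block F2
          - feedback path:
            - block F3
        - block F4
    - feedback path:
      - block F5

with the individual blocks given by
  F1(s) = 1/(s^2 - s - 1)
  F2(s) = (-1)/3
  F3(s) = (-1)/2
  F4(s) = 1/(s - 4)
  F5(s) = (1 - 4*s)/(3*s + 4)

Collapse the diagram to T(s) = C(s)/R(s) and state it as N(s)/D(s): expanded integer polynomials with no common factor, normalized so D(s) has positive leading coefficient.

Step 1: apply the feedback formula to F2, F3, giving (-2)/7
Step 2: series reduction of [F2/(1+F2*F3)], F4, giving (-2)/(7*s - 28)
Step 3: collapse the loop (([F2/(1+F2*F3)]*F4) forward, F5 return), giving (-6*s - 8)/(21*s^2 - 48*s - 114)
Step 4: reduce the series chain F1, [([F2/(1+F2*F3)]*F4)/(1+([F2/(1+F2*F3)]*F4)*F5)]: this yields T(s), and no further normalization is needed

Final answer: (-6*s - 8)/(21*s^4 - 69*s^3 - 87*s^2 + 162*s + 114)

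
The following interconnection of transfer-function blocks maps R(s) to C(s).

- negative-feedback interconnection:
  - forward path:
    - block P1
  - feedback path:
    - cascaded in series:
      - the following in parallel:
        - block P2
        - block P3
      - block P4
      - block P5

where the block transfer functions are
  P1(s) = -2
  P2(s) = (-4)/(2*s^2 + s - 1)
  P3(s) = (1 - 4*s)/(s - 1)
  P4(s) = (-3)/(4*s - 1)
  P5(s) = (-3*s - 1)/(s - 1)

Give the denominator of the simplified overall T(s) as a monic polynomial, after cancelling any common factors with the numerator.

First reduce the diagram to T(s).

Step 1: sum the parallel branches P2, P3 = (-8*s^3 - 2*s^2 + s + 3)/(2*s^3 - s^2 - 2*s + 1)
Step 2: cascade (P2+P3), P4, P5 = (-72*s^4 - 42*s^3 + 3*s^2 + 30*s + 9)/(8*s^5 - 14*s^4 - s^3 + 13*s^2 - 7*s + 1)
Step 3: apply the feedback formula to P1, ((P2+P3)*P4*P5) = (-16*s^5 + 28*s^4 + 2*s^3 - 26*s^2 + 14*s - 2)/(8*s^5 + 130*s^4 + 83*s^3 + 7*s^2 - 67*s - 17)
Step 3 gives the fully reduced T(s), with no common factor left to cancel. The denominator's leading coefficient is 8, so divide each of its coefficients by 8 to get the monic form.

Answer: s^5 + 65*s^4/4 + 83*s^3/8 + 7*s^2/8 - 67*s/8 - 17/8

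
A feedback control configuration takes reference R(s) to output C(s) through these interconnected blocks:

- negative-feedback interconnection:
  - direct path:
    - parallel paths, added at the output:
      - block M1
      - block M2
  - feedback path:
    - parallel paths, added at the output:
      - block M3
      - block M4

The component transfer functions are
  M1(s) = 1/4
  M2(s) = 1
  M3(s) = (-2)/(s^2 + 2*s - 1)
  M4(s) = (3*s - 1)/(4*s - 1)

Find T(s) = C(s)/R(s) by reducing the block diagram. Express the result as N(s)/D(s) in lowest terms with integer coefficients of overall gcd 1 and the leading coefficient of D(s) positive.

Step 1: sum the parallel branches M1, M2; result 5/4
Step 2: combine M3, M4 in parallel; result (3*s^3 + 5*s^2 - 13*s + 3)/(4*s^3 + 7*s^2 - 6*s + 1)
Step 3: collapse the loop ((M1+M2) forward, (M3+M4) return); the result is T(s) itself (integer coefficients, no common factor, positive leading denominator coefficient)

Final answer: (20*s^3 + 35*s^2 - 30*s + 5)/(31*s^3 + 53*s^2 - 89*s + 19)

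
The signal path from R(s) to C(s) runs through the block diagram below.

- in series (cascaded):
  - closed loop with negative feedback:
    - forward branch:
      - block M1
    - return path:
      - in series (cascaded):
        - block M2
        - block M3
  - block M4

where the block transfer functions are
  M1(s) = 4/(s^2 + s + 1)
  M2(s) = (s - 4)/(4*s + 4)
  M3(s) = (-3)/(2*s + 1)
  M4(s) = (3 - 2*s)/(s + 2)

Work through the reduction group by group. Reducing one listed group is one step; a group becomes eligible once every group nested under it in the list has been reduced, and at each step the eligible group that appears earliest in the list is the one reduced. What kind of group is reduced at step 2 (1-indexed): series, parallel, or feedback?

[1] combine M2, M3 in series
[2] feedback reduction of M1, (M2*M3)
[3] reduce the series chain [M1/(1+M1*(M2*M3))], M4
Step 2 collapses a feedback group.

Therefore the answer is feedback.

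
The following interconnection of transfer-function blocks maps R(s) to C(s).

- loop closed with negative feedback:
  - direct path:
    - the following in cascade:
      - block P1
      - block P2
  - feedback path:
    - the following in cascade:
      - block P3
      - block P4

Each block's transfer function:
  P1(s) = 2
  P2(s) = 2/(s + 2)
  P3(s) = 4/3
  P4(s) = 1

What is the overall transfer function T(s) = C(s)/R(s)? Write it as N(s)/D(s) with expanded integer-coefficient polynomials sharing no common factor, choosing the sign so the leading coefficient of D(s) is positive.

[1] reduce the series chain P1, P2 = 4/(s + 2)
[2] reduce the series chain P3, P4 = 4/3
[3] close the feedback loop around (P1*P2), (P3*P4): this yields T(s), and no further normalization is needed

Therefore the answer is 12/(3*s + 22).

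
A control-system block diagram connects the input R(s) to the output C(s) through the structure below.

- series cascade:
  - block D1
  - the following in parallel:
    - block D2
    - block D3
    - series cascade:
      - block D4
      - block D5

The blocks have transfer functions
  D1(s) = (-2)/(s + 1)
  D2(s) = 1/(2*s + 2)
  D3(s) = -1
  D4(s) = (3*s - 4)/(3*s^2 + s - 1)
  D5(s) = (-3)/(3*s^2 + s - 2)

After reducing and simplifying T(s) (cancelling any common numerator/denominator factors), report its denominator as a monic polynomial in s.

Step 1. reduce the series chain D4, D5 = (12 - 9*s)/(9*s^4 + 6*s^3 - 8*s^2 - 3*s + 2)
Step 2. reduce the parallel group D2, D3, (D4*D5) = (-18*s^4 - 3*s^3 + 13*s^2 - 17*s + 22)/(18*s^4 + 12*s^3 - 16*s^2 - 6*s + 4)
Step 3. combine D1, (D2+D3+(D4*D5)) in series = (18*s^4 + 3*s^3 - 13*s^2 + 17*s - 22)/(9*s^5 + 15*s^4 - 2*s^3 - 11*s^2 - s + 2)
Step 3 gives the fully reduced T(s), with no common factor left to cancel. The denominator's leading coefficient is 9, so divide each of its coefficients by 9 to get the monic form.

Hence the answer: s^5 + 5*s^4/3 - 2*s^3/9 - 11*s^2/9 - s/9 + 2/9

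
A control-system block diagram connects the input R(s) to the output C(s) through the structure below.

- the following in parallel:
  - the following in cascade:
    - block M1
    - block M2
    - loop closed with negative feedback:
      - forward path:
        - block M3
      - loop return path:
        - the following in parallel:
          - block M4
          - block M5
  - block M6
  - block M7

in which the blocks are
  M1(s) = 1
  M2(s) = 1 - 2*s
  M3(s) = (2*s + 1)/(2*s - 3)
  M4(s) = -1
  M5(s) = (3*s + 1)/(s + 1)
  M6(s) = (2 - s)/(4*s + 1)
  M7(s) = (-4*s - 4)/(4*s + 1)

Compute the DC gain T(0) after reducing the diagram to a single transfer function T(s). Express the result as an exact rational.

Step 1 - sum the parallel branches M4, M5; result (2*s)/(s + 1)
Step 2 - feedback reduction of M3, (M4+M5); result (2*s^2 + 3*s + 1)/(6*s^2 + s - 3)
Step 3 - multiply M1, M2, [M3/(1+M3*(M4+M5))] (series); result (-4*s^3 - 4*s^2 + s + 1)/(6*s^2 + s - 3)
Step 4 - add (M1*M2*[M3/(1+M3*(M4+M5))]), M6, M7 (parallel); result (-16*s^4 - 50*s^3 - 17*s^2 + 18*s + 7)/(24*s^3 + 10*s^2 - 11*s - 3)
The step-4 result is T(s). Setting s = 0: T(0) = 7/(-3) = -7/3.

Answer: -7/3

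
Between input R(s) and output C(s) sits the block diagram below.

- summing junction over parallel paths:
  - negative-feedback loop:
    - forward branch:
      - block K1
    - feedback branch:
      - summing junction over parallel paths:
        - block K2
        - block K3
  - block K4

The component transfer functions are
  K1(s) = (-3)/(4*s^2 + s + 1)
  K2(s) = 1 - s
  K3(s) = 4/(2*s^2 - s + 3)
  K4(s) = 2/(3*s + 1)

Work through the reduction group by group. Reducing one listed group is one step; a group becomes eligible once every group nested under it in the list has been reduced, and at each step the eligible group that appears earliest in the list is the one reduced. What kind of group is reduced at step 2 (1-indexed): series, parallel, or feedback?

Step 1: combine K2, K3 in parallel
Step 2: reduce the feedback loop with forward K1 and return (K2+K3)
Step 3: combine [K1/(1+K1*(K2+K3))], K4 in parallel
The group at step 2 is a feedback group.

Therefore the answer is feedback.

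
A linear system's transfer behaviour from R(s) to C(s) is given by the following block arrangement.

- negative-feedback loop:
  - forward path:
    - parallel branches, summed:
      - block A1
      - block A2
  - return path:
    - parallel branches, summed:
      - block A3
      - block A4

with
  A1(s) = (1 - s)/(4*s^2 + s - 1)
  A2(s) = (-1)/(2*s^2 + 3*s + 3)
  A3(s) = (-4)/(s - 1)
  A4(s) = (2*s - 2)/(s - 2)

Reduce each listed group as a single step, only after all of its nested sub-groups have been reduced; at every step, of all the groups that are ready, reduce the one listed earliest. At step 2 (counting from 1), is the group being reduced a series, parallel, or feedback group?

Reducing step by step:

Step 1 - parallel reduction of A1, A2
Step 2 - sum the parallel branches A3, A4
Step 3 - feedback reduction of (A1+A2), (A3+A4)
Step 2 collapses a parallel group.

Answer: parallel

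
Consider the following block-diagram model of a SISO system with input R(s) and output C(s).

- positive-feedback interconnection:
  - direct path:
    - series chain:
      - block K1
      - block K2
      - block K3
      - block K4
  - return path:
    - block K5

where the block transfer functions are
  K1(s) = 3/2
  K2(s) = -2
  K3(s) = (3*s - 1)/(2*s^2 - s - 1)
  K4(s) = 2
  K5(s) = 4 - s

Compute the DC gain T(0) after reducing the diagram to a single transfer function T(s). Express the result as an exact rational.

1. multiply K1, K2, K3, K4 (series): (6 - 18*s)/(2*s^2 - s - 1)
2. close the feedback loop around (K1*K2*K3*K4), K5: (18*s - 6)/(16*s^2 - 77*s + 25)
Evaluating the step-2 result (the overall T(s)) at s = 0 gives T(0) = -6/25.

Therefore the answer is -6/25.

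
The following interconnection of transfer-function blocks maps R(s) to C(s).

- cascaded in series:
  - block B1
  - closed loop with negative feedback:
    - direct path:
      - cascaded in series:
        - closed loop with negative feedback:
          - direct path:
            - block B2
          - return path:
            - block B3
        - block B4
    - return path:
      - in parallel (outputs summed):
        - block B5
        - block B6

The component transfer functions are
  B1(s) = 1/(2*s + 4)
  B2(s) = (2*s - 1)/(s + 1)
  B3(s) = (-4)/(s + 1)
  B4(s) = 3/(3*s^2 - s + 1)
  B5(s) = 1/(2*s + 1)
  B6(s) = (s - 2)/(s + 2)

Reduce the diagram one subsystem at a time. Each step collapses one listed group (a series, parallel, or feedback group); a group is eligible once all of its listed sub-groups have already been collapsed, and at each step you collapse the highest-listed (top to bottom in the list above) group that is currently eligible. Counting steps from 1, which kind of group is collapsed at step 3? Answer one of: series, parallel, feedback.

Answer: parallel

Working:
Step 1. reduce the feedback loop with forward B2 and return B3
Step 2. reduce the series chain [B2/(1+B2*B3)], B4
Step 3. add B5, B6 (parallel)
Step 4. reduce the feedback loop with forward ([B2/(1+B2*B3)]*B4) and return (B5+B6)
Step 5. reduce the series chain B1, [([B2/(1+B2*B3)]*B4)/(1+([B2/(1+B2*B3)]*B4)*(B5+B6))]
The group at step 3 is a parallel group.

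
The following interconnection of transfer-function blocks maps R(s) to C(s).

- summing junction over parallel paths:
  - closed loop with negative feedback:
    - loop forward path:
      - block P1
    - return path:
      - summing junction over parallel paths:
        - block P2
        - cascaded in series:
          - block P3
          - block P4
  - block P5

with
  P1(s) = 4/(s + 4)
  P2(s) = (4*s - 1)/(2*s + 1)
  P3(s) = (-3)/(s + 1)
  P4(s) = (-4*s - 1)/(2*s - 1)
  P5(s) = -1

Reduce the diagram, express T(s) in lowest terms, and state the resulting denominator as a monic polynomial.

Reducing step by step:

Step 1: reduce the series chain P3, P4 gives (12*s + 3)/(2*s^2 + s - 1)
Step 2: parallel reduction of P2, (P3*P4) gives (8*s^3 + 26*s^2 + 13*s + 4)/(4*s^3 + 4*s^2 - s - 1)
Step 3: feedback reduction of P1, (P2+(P3*P4)) gives (16*s^3 + 16*s^2 - 4*s - 4)/(4*s^4 + 52*s^3 + 119*s^2 + 47*s + 12)
Step 4: add [P1/(1+P1*(P2+(P3*P4)))], P5 (parallel) gives (-4*s^4 - 36*s^3 - 103*s^2 - 51*s - 16)/(4*s^4 + 52*s^3 + 119*s^2 + 47*s + 12)
Step 4 gives the fully reduced T(s), with no common factor left to cancel. The denominator's leading coefficient is 4, so divide each of its coefficients by 4 to get the monic form.

Answer: s^4 + 13*s^3 + 119*s^2/4 + 47*s/4 + 3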